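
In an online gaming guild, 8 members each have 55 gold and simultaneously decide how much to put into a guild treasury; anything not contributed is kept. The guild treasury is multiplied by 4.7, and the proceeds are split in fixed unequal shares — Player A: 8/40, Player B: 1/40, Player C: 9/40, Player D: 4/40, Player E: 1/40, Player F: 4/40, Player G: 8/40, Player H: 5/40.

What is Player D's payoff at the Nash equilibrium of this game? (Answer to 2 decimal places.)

80.85 gold

Player j's private return per contributed unit is 4.7 × (j's share). Contributing is weakly dominant for j when that share is at least 1/4.7 = 0.2128, and contributing 0 is dominant otherwise.
The only share above 0.2128 is Player C's 9/40, contributing 55; the remaining 7 contribute 0. Total contributed: 55.
Player D keeps 55 and receives 4.7 × 55 × 4/40 = 25.85 from the guild treasury, for a payoff of 80.85.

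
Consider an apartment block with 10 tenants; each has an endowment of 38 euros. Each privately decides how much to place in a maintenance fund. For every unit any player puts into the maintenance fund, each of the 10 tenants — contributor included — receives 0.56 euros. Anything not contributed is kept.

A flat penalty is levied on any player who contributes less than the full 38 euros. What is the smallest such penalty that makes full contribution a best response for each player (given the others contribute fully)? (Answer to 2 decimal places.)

Given the others contribute fully, the best deviation is to contribute 0 (any partial contribution still incurs the fine and gives up units whose private return 0.56 is below 1).
Deviating from 38 to 0 saves 38 euros but forfeits the deviator's share of the drop in the maintenance fund: 0.56 × 38 = 21.28.
So the deviation gain is 38 − 21.28 = 16.72, and the fine must be at least 16.72 euros to wipe it out.

16.72 euros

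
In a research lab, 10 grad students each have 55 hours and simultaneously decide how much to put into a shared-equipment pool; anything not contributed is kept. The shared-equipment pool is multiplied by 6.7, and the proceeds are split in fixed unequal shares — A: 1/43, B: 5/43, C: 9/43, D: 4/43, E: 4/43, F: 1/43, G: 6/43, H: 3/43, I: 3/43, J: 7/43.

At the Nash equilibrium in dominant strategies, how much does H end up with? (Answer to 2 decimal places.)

106.42 hours

Player j's private return per contributed unit is 6.7 × (j's share). Contributing is weakly dominant for j when that share is at least 1/6.7 = 0.1493, and contributing 0 is dominant otherwise.
C and J clear that bar, contributing 55 each; the remaining 8 contribute 0. Total contributed: 110.
H keeps 55 and receives 6.7 × 110 × 3/43 = 51.42 from the shared-equipment pool, for a payoff of 106.42.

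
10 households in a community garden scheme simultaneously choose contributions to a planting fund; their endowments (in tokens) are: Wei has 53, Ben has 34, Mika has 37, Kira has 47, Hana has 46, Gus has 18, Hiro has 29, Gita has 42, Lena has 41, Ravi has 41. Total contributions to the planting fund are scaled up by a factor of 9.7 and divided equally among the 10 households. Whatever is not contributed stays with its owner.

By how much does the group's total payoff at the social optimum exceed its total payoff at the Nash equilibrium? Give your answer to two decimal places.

The private return per contributed unit is 9.7/10 = 0.9700 < 1 for every player regardless of endowment, so the Nash equilibrium is zero contribution and the group total is Σ E_j = 53 + 34 + 37 + 47 + 46 + 18 + 29 + 42 + 41 + 41 = 388.
Each contributed unit returns 9.700 to the group, so the social optimum is full contribution by everyone: group total = 9.700 × 388 = 3763.60.
Efficiency loss = (9.700 − 1) × 388 = 3375.60.

3375.60 tokens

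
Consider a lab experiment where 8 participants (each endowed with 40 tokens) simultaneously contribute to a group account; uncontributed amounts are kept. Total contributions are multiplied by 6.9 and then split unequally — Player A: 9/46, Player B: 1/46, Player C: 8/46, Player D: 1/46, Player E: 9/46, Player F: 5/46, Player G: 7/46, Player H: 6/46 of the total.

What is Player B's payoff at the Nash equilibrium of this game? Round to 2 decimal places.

64.00 tokens

Player j's private return per contributed unit is 6.9 × (j's share). Contributing is weakly dominant for j when that share is at least 1/6.9 = 0.1449, and contributing 0 is dominant otherwise.
The shares above 0.1449 belong to Player A, Player C, Player E and Player G, contributing 40 each; the remaining 4 contribute 0. Total contributed: 160.
Player B keeps 40 and receives 6.9 × 160 × 1/46 = 24.00 from the group account, for a payoff of 64.00.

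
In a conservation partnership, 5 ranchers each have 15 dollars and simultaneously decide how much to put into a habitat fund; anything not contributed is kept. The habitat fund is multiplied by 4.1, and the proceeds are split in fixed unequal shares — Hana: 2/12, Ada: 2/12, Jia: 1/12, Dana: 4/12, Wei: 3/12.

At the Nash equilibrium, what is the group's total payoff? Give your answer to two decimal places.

168.00 dollars

For player j, contributing a unit is worthwhile iff 4.1 × (j's share) ≥ 1, i.e. iff j's share is at least 0.2439.
Dana and Wei are above the threshold, contributing 15 each; the remaining 3 contribute 0. Total contributed: 30.
The habitat fund pays out 4.1 × 30 = 123.00 in total (split across the unequal shares, but the aggregate is all that matters for the group sum).
The 3 free-riders keep 15 each, adding 45. Group total = 45 + 123.00 = 168.00.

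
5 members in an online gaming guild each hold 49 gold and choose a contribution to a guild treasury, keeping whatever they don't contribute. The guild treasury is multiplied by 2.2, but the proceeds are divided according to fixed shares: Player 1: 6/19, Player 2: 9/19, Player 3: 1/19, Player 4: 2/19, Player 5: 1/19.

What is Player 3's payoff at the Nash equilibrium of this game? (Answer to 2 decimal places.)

54.67 gold

Each unit j contributes comes back to j as 2.2 × (j's share), so j prefers to contribute only if that share exceeds 1/2.2 = 0.4545; otherwise keeping the unit dominates.
Only Player 2 (9/19) clears that bar, contributing 49; the remaining 4 contribute 0. Total contributed: 49.
Player 3 keeps 49 and receives 2.2 × 49 × 1/19 = 5.67 from the guild treasury, for a payoff of 54.67.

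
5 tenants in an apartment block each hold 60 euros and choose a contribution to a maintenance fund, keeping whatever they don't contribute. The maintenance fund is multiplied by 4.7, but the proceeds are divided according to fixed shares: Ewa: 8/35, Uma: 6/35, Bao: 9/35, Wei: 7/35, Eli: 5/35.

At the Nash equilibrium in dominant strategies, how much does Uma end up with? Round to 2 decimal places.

156.69 euros

Player j's private return per contributed unit is 4.7 × (j's share). Contributing is weakly dominant for j when that share is at least 1/4.7 = 0.2128, and contributing 0 is dominant otherwise.
Ewa and Bao clear that bar, contributing 60 each; the remaining 3 contribute 0. Total contributed: 120.
Uma keeps 60 and receives 4.7 × 120 × 6/35 = 96.69 from the maintenance fund, for a payoff of 156.69.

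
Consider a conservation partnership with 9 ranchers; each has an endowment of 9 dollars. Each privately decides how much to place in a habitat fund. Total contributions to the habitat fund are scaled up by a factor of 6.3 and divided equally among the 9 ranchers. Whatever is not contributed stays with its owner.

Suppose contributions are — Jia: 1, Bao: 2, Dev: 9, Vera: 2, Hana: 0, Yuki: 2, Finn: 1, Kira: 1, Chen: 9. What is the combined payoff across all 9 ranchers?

224.10 dollars

Total contributed: 1 + 2 + 9 + 2 + 0 + 2 + 1 + 1 + 9 = 27; total kept: 9 × 9 − 27 = 54.
The habitat fund pays out 6.3 × 27 = 170.10 in aggregate.
Group total = 54 + 170.10 = 224.10.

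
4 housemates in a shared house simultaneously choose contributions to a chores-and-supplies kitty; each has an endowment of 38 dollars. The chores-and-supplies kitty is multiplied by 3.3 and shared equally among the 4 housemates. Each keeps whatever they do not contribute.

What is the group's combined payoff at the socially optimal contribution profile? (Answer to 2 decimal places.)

Each contributed unit returns 3.300 to the group as a whole (0.8250 to each of 4 players), which exceeds 1, so the social optimum is full contribution: group total = 3.300 × 152 = 501.60.

501.60 dollars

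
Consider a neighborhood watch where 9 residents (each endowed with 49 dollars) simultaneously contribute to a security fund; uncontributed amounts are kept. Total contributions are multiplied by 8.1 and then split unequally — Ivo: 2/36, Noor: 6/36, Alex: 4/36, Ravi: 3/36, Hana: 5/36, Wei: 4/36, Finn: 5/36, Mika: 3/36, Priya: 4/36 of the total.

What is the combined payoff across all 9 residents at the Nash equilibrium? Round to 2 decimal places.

1484.70 dollars

Player j's private return per contributed unit is 8.1 × (j's share). Contributing is weakly dominant for j when that share is at least 1/8.1 = 0.1235, and contributing 0 is dominant otherwise.
Noor, Hana and Finn are above the threshold, contributing 49 each; the remaining 6 contribute 0. Total contributed: 147.
The security fund pays out 8.1 × 147 = 1190.70 in total (split across the unequal shares, but the aggregate is all that matters for the group sum).
The 6 free-riders keep 49 each, adding 294. Group total = 294 + 1190.70 = 1484.70.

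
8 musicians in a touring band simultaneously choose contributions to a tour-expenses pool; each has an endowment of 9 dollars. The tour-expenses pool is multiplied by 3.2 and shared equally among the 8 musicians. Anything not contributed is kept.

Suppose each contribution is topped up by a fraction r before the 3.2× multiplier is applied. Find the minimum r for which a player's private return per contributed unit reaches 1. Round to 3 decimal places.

With matching at rate r, one contributed unit becomes (1 + r) in the tour-expenses pool and returns 3.2 × (1 + r) / 8 to the contributor.
Setting this equal to 1: 1 + r = 8/3.2 = 2.5000.
So the minimum matching rate is r = 2.5000 − 1 = 1.500.

1.500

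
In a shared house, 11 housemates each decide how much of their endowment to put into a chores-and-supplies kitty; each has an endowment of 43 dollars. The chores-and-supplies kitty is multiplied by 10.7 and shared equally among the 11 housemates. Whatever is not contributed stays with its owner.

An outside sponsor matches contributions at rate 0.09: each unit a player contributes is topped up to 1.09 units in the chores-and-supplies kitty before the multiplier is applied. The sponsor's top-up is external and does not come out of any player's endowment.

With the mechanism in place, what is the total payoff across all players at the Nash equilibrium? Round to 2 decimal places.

5516.60 dollars

The effective private return per unit is now 10.7 × 1.09 / 11 = 1.0603 > 1, so every player's dominant strategy flips to full contribution.
So the Nash equilibrium is full contribution by all 11; the group earns 10.7 × 1.09 × 473 = 5516.60.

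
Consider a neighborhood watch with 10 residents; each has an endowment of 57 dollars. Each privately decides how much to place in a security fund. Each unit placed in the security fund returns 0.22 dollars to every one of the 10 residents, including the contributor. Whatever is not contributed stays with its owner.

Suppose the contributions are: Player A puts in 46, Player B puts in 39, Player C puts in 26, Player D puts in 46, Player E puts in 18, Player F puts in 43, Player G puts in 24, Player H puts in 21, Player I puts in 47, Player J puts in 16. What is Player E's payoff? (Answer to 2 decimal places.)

Total contributed: 46 + 39 + 26 + 46 + 18 + 43 + 24 + 21 + 47 + 16 = 326.
Each receives 0.22 × 326 = 71.72 from the security fund.
Player E keeps 57 − 18 = 39, so Player E's payoff is 39 + 71.72 = 110.72.

110.72 dollars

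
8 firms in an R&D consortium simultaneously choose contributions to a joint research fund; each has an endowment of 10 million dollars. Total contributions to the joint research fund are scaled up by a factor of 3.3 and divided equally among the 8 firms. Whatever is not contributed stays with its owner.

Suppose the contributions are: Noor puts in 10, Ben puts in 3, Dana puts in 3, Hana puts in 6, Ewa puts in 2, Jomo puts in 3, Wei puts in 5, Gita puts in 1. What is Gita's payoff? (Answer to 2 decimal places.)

Total contributed: 10 + 3 + 3 + 6 + 2 + 3 + 5 + 1 = 33.
Each receives 3.3 × 33 / 8 = 13.61 from the joint research fund.
Gita keeps 10 − 1 = 9, so Gita's payoff is 9 + 13.61 = 22.61.

22.61 million dollars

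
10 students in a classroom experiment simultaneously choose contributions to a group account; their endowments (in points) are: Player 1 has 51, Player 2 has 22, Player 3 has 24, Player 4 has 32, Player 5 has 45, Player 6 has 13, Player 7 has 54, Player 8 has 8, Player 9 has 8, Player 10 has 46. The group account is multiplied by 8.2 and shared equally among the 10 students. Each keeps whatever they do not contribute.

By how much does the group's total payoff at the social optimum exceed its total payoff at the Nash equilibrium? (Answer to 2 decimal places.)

The private return per contributed unit is 8.2/10 = 0.8200 < 1 for every player regardless of endowment, so the Nash equilibrium is zero contribution and the group total is Σ E_j = 51 + 22 + 24 + 32 + 45 + 13 + 54 + 8 + 8 + 46 = 303.
Each contributed unit returns 8.200 to the group, so the social optimum is full contribution by everyone: group total = 8.200 × 303 = 2484.60.
Efficiency loss = (8.200 − 1) × 303 = 2181.60.

2181.60 points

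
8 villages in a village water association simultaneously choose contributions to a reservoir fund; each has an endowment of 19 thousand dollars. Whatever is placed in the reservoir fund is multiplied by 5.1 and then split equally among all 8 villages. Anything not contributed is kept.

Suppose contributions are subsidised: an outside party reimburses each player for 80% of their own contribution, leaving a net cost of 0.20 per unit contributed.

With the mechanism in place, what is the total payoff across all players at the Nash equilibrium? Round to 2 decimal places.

With the mechanism, a contributed unit returns (5.1/8) / 0.20 = 3.1875 per unit of net cost to the contributor — now above 1 — so contributing fully is weakly dominant for every player.
At the Nash equilibrium everyone contributes 19. Group total payoff = 8 × (19 × 0.80 + 5.1 × 19) = 896.80.

896.80 thousand dollars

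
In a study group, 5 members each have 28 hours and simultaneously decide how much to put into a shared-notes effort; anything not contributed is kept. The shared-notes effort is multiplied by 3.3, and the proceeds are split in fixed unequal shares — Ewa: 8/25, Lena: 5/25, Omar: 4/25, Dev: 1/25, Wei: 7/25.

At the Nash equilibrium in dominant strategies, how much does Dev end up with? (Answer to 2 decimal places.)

Each unit j contributes comes back to j as 3.3 × (j's share), so j prefers to contribute only if that share exceeds 1/3.3 = 0.3030; otherwise keeping the unit dominates.
The only share above 0.3030 is Ewa's 8/25, contributing 28; the remaining 4 contribute 0. Total contributed: 28.
Dev keeps 28 and receives 3.3 × 28 × 1/25 = 3.70 from the shared-notes effort, for a payoff of 31.70.

31.70 hours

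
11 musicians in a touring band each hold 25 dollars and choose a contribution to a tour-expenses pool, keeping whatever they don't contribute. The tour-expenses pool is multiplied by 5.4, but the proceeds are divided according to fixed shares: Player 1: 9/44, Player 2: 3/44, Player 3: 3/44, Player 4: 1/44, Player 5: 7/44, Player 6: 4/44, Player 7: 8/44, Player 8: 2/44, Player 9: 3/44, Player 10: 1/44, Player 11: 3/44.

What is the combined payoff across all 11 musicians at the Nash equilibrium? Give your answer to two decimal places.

Player j's private return per contributed unit is 5.4 × (j's share). Contributing is weakly dominant for j when that share is at least 1/5.4 = 0.1852, and contributing 0 is dominant otherwise.
Player 1 alone (share 9/44) is above the threshold, contributing 25; the remaining 10 contribute 0. Total contributed: 25.
The tour-expenses pool pays out 5.4 × 25 = 135.00 in total (split across the unequal shares, but the aggregate is all that matters for the group sum).
The 10 free-riders keep 25 each, adding 250. Group total = 250 + 135.00 = 385.00.

385.00 dollars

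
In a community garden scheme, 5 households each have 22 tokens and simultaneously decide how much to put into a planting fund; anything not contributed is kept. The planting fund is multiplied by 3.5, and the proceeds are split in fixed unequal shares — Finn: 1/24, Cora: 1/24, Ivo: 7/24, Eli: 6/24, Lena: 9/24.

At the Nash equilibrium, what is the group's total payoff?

For player j, contributing a unit is worthwhile iff 3.5 × (j's share) ≥ 1, i.e. iff j's share is at least 0.2857.
The shares above 0.2857 belong to Ivo and Lena, contributing 22 each; the remaining 3 contribute 0. Total contributed: 44.
The planting fund pays out 3.5 × 44 = 154.00 in total (split across the unequal shares, but the aggregate is all that matters for the group sum).
The 3 free-riders keep 22 each, adding 66. Group total = 66 + 154.00 = 220.00.

220.00 tokens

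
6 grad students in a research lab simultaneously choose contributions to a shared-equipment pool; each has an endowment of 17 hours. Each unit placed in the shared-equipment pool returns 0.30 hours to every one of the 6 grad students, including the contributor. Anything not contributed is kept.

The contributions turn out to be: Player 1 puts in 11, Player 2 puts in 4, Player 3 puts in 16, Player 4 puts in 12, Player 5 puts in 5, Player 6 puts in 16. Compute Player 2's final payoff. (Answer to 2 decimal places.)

Total contributed: 11 + 4 + 16 + 12 + 5 + 16 = 64.
Each receives 0.30 × 64 = 19.20 from the shared-equipment pool.
Player 2 keeps 17 − 4 = 13, so Player 2's payoff is 13 + 19.20 = 32.20.

32.20 hours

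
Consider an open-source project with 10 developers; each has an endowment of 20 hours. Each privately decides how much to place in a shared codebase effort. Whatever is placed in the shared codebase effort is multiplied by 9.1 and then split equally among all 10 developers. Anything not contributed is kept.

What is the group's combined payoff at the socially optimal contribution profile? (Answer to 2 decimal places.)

Each contributed unit returns 9.100 to the group as a whole (0.9100 to each of 10 players), which exceeds 1, so the social optimum is full contribution: group total = 9.100 × 200 = 1820.00.

1820.00 hours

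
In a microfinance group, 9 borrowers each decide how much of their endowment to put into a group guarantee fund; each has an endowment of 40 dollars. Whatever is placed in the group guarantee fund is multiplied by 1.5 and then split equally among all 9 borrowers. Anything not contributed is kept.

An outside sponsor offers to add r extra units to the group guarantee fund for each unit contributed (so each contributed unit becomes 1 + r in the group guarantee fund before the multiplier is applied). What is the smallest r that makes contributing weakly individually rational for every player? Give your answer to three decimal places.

5.000

With matching at rate r, one contributed unit becomes (1 + r) in the group guarantee fund and returns 1.5 × (1 + r) / 9 to the contributor.
Setting this equal to 1: 1 + r = 9/1.5 = 6.0000.
So the minimum matching rate is r = 6.0000 − 1 = 5.000.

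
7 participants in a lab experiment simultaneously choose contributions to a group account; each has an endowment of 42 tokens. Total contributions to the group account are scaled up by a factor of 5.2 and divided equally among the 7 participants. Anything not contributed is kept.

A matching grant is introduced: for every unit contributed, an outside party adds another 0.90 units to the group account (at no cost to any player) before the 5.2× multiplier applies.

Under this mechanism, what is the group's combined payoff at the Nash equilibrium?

The effective private return per unit is now 5.2 × 1.90 / 7 = 1.4114 > 1, so every player's dominant strategy flips to full contribution.
At the Nash equilibrium everyone contributes 42. Group total payoff = 5.2 × 1.90 × 294 = 2904.72.

2904.72 tokens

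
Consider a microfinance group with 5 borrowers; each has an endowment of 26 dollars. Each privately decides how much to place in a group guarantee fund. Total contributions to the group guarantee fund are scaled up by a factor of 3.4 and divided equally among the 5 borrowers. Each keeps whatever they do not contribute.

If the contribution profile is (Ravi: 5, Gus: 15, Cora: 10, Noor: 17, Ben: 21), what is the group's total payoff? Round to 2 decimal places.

Total contributed: 5 + 15 + 10 + 17 + 21 = 68; total kept: 5 × 26 − 68 = 62.
The group guarantee fund pays out 3.4 × 68 = 231.20 in aggregate.
Group total = 62 + 231.20 = 293.20.

293.20 dollars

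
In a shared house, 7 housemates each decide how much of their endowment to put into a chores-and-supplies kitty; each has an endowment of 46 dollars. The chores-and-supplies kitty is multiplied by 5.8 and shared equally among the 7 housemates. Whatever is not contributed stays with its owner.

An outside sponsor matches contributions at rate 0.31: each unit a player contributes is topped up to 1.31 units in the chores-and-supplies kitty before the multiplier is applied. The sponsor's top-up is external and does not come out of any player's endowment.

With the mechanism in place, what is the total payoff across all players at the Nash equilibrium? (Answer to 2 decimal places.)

2446.56 dollars

The effective private return per unit is now 5.8 × 1.31 / 7 = 1.0854 > 1, so every player's dominant strategy flips to full contribution.
At the Nash equilibrium everyone contributes 46. Group total payoff = 5.8 × 1.31 × 322 = 2446.56.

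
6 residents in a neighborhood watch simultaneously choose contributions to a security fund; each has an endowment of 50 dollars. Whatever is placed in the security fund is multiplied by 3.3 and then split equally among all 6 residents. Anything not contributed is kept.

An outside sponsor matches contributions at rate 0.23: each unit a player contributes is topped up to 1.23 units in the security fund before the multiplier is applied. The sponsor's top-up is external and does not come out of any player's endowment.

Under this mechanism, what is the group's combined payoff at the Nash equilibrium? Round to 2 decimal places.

300.00 dollars

Even with the mechanism, each unit contributed returns only 3.3 × 1.23 / 6 = 0.6765 per unit of net cost, so contributing nothing is still dominant.
At the Nash equilibrium no one contributes; group total payoff = 6 × 50 = 300.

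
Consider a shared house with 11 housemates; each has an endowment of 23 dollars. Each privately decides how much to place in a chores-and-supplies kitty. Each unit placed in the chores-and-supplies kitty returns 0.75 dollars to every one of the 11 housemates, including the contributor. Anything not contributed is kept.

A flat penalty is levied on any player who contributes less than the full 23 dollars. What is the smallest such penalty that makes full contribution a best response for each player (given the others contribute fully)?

Given the others contribute fully, the best deviation is to contribute 0 (any partial contribution still incurs the fine and gives up units whose private return 0.75 is below 1).
Deviating from 23 to 0 saves 23 dollars but forfeits the deviator's share of the drop in the chores-and-supplies kitty: 0.75 × 23 = 17.25.
So the deviation gain is 23 − 17.25 = 5.75, and the fine must be at least 5.75 dollars to wipe it out.

5.75 dollars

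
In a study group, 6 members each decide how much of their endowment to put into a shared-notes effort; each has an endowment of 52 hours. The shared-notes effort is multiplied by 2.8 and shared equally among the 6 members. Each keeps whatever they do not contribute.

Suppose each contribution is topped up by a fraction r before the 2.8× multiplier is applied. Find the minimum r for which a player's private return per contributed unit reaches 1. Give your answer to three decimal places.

With matching at rate r, one contributed unit becomes (1 + r) in the shared-notes effort and returns 2.8 × (1 + r) / 6 to the contributor.
Setting this equal to 1: 1 + r = 6/2.8 = 2.1429.
So the minimum matching rate is r = 2.1429 − 1 = 1.143.

1.143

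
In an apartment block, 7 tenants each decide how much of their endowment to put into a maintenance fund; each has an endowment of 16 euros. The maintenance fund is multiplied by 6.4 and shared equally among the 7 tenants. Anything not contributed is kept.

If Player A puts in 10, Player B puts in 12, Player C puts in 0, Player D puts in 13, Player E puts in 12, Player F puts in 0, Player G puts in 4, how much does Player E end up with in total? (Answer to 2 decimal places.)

50.63 euros

Total contributed: 10 + 12 + 0 + 13 + 12 + 0 + 4 = 51.
Each receives 6.4 × 51 / 7 = 46.63 from the maintenance fund.
Player E keeps 16 − 12 = 4, so Player E's payoff is 4 + 46.63 = 50.63.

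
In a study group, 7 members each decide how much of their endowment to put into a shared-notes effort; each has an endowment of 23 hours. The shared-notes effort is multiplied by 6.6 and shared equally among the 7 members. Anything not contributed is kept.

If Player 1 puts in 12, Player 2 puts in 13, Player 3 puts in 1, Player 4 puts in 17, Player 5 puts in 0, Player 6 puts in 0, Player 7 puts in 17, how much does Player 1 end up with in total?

67.57 hours

Total contributed: 12 + 13 + 1 + 17 + 0 + 0 + 17 = 60.
Each receives 6.6 × 60 / 7 = 56.57 from the shared-notes effort.
Player 1 keeps 23 − 12 = 11, so Player 1's payoff is 11 + 56.57 = 67.57.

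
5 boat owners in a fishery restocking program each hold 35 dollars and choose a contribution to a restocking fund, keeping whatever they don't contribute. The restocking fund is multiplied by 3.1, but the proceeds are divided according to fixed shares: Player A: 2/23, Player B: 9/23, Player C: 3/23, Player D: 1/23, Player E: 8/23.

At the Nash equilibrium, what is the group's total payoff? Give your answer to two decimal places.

322.00 dollars

A player with share s gets back 3.1·s per unit contributed, so full contribution is dominant for anyone with s > 1/3.1 = 0.3226 and zero contribution is dominant for anyone below.
Player B and Player E clear that bar, contributing 35 each; the remaining 3 contribute 0. Total contributed: 70.
The restocking fund pays out 3.1 × 70 = 217.00 in total (split across the unequal shares, but the aggregate is all that matters for the group sum).
The 3 free-riders keep 35 each, adding 105. Group total = 105 + 217.00 = 322.00.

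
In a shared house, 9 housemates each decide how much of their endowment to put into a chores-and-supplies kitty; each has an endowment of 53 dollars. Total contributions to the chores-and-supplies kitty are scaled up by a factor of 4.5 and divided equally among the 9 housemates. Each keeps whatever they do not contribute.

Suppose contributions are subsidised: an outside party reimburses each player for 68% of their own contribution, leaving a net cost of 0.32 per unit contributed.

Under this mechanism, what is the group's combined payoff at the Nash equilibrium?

With the mechanism, a contributed unit returns (4.5/9) / 0.32 = 1.5625 per unit of net cost to the contributor — now above 1 — so contributing fully is weakly dominant for every player.
At the Nash equilibrium everyone contributes 53. Group total payoff = 9 × (53 × 0.68 + 4.5 × 53) = 2470.86.

2470.86 dollars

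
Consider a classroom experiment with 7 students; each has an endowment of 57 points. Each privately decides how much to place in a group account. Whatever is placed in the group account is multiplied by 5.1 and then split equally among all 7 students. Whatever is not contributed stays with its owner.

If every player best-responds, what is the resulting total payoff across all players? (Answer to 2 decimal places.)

399.00 points

Each contributed unit returns 5.1/7 = 0.7286 to its contributor — below 1 — so contributing 0 is dominant for every player. At the Nash equilibrium everyone keeps their 57, and the group total is 7 × 57 = 399.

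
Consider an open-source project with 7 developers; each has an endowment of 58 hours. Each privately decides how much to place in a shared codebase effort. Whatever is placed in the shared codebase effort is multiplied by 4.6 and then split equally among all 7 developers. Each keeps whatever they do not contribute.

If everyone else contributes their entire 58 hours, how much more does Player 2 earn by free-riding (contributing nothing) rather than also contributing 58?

19.89 hours

Switching from a contribution of 58 to 0 lets Player 2 keep an extra 58 hours, but lowers the shared codebase effort by 58, which costs Player 2 their own share of that drop: 4.6/7 × 58 = 38.11.
Net gain = 58 − 38.11 = 19.89. The private return per contributed unit (0.6571) is below 1, so free-riding is indeed the best response regardless of what the others do.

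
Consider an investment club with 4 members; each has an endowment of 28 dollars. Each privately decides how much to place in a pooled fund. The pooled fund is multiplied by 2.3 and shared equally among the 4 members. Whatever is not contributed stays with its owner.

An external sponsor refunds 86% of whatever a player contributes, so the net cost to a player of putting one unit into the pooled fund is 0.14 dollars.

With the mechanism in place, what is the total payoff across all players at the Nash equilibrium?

353.92 dollars

Under the mechanism each unit contributed yields (2.3/4) / 0.14 = 4.1071 back to its contributor per unit of net cost, which exceeds 1, making full contribution the dominant choice for everyone.
At the Nash equilibrium everyone contributes 28. Group total payoff = 4 × (28 × 0.86 + 2.3 × 28) = 353.92.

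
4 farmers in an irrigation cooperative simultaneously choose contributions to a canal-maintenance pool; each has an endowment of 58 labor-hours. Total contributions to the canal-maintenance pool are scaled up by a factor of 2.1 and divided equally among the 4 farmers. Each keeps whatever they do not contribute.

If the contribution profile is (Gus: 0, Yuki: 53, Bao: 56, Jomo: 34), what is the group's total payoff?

Total contributed: 0 + 53 + 56 + 34 = 143; total kept: 4 × 58 − 143 = 89.
The canal-maintenance pool pays out 2.1 × 143 = 300.30 in aggregate.
Group total = 89 + 300.30 = 389.30.

389.30 labor-hours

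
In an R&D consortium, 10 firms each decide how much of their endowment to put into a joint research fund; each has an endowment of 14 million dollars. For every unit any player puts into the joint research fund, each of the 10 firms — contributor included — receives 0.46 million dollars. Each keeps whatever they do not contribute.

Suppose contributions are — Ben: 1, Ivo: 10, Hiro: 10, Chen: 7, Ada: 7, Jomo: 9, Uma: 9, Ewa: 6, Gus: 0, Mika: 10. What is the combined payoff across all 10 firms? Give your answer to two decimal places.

388.40 million dollars

Total contributed: 1 + 10 + 10 + 7 + 7 + 9 + 9 + 6 + 0 + 10 = 69; total kept: 10 × 14 − 69 = 71.
The joint research fund pays out 0.46 × 10 × 69 = 317.40 in aggregate.
Group total = 71 + 317.40 = 388.40.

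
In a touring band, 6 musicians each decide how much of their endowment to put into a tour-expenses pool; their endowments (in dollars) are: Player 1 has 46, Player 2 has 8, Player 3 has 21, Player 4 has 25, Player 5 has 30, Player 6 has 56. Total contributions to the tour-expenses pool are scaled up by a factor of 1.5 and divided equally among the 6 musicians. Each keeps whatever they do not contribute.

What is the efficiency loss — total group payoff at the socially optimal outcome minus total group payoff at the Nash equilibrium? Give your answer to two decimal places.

93.00 dollars

The private return per contributed unit is 1.5/6 = 0.2500 < 1 for every player regardless of endowment, so the Nash equilibrium is zero contribution and the group total is Σ E_j = 46 + 8 + 21 + 25 + 30 + 56 = 186.
Each contributed unit returns 1.500 to the group, so the social optimum is full contribution by everyone: group total = 1.500 × 186 = 279.00.
Efficiency loss = (1.500 − 1) × 186 = 93.00.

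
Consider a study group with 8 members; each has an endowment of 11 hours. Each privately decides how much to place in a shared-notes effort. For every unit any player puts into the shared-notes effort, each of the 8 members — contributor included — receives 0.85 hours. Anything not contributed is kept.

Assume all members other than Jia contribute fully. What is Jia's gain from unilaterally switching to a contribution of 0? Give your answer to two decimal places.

1.65 hours

Switching from a contribution of 11 to 0 lets Jia keep an extra 11 hours, but lowers the shared-notes effort by 11, which costs Jia their own share of that drop: 0.85 × 11 = 9.35.
Net gain = 11 − 9.35 = 1.65. The private return per contributed unit (0.85) is below 1, so free-riding is indeed the best response regardless of what the others do.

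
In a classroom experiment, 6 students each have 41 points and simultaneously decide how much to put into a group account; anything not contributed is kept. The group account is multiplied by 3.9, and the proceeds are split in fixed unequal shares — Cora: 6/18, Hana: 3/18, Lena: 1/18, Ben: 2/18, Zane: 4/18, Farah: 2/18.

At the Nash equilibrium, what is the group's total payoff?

364.90 points

For player j, contributing a unit is worthwhile iff 3.9 × (j's share) ≥ 1, i.e. iff j's share is at least 0.2564.
The only share above 0.2564 is Cora's 6/18, contributing 41; the remaining 5 contribute 0. Total contributed: 41.
The group account pays out 3.9 × 41 = 159.90 in total (split across the unequal shares, but the aggregate is all that matters for the group sum).
The 5 free-riders keep 41 each, adding 205. Group total = 205 + 159.90 = 364.90.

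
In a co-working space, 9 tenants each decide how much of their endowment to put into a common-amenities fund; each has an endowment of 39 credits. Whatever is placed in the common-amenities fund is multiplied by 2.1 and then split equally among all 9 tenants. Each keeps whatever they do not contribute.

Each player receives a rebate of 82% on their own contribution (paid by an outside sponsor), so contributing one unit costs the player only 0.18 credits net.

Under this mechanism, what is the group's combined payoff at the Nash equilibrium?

The effective private return per unit is now (2.1/9) / 0.18 = 1.2963 > 1, so every player's dominant strategy flips to full contribution.
At the Nash equilibrium everyone contributes 39. Group total payoff = 9 × (39 × 0.82 + 2.1 × 39) = 1024.92.

1024.92 credits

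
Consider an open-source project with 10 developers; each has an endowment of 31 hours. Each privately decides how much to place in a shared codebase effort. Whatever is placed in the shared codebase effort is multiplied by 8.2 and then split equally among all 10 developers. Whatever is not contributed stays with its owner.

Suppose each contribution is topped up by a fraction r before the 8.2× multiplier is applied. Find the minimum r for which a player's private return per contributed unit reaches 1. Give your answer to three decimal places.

0.220

With matching at rate r, one contributed unit becomes (1 + r) in the shared codebase effort and returns 8.2 × (1 + r) / 10 to the contributor.
Setting this equal to 1: 1 + r = 10/8.2 = 1.2195.
So the minimum matching rate is r = 1.2195 − 1 = 0.220.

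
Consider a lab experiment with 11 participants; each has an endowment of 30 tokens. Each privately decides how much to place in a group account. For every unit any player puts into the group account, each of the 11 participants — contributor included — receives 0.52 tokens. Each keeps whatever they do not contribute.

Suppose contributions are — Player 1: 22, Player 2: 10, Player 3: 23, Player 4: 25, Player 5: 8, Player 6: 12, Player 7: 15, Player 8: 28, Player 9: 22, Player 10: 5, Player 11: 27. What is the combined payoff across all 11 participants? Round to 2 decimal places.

Total contributed: 22 + 10 + 23 + 25 + 8 + 12 + 15 + 28 + 22 + 5 + 27 = 197; total kept: 11 × 30 − 197 = 133.
The group account pays out 0.52 × 11 × 197 = 1126.84 in aggregate.
Group total = 133 + 1126.84 = 1259.84.

1259.84 tokens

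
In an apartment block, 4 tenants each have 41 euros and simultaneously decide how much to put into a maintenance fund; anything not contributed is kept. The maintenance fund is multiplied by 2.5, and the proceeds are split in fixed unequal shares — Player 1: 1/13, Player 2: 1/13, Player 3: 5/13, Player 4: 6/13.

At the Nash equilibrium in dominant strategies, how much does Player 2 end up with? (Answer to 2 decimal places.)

Each unit j contributes comes back to j as 2.5 × (j's share), so j prefers to contribute only if that share exceeds 1/2.5 = 0.4000; otherwise keeping the unit dominates.
Player 4 alone (share 6/13) is above the threshold, contributing 41; the remaining 3 contribute 0. Total contributed: 41.
Player 2 keeps 41 and receives 2.5 × 41 × 1/13 = 7.88 from the maintenance fund, for a payoff of 48.88.

48.88 euros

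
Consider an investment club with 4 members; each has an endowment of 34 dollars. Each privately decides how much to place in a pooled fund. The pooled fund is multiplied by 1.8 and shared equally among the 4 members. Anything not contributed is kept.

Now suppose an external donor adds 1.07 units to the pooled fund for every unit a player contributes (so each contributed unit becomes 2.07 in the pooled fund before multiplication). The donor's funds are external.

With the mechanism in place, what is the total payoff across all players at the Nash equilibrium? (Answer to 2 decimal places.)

136.00 dollars

With the mechanism, a contributed unit returns 1.8 × 2.07 / 4 = 0.9315 per unit of net cost — still below 1 — so contributing 0 remains dominant for every player.
At the Nash equilibrium no one contributes; group total payoff = 4 × 34 = 136.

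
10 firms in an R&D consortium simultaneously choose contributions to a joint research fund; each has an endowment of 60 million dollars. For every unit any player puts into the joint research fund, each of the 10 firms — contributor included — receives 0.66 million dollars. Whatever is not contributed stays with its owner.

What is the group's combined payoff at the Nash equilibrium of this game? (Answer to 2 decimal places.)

600.00 million dollars

The private return per contributed unit is 0.66 < 1, so contributing 0 is dominant for every player. At the Nash equilibrium everyone keeps their 60, and the group total is 10 × 60 = 600.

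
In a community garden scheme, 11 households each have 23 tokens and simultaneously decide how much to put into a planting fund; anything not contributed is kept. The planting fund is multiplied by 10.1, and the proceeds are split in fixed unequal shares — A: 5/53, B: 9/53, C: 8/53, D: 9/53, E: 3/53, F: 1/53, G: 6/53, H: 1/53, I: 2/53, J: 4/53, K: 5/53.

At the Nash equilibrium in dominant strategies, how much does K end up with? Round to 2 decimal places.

110.66 tokens

Player j's private return per contributed unit is 10.1 × (j's share). Contributing is weakly dominant for j when that share is at least 1/10.1 = 0.0990, and contributing 0 is dominant otherwise.
B, C, D and G are above the threshold, contributing 23 each; the remaining 7 contribute 0. Total contributed: 92.
K keeps 23 and receives 10.1 × 92 × 5/53 = 87.66 from the planting fund, for a payoff of 110.66.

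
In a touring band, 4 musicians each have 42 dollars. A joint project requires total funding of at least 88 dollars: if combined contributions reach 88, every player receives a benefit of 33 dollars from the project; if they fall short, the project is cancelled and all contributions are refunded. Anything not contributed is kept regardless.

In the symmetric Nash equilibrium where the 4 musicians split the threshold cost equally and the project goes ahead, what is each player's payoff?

53 dollars

Equal share of the threshold: 88/4 = 22.
At this profile no one gains by cutting their contribution: any cut drops the total below 88, the project is cancelled, contributions are refunded, and the deviator ends with 42, which is less than 42 − 22 + 33 = 53. Contributing more than 22 just wastes the excess. So contributing exactly 22 is a best response.
Each player's payoff: 42 − 22 + 33 = 53.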